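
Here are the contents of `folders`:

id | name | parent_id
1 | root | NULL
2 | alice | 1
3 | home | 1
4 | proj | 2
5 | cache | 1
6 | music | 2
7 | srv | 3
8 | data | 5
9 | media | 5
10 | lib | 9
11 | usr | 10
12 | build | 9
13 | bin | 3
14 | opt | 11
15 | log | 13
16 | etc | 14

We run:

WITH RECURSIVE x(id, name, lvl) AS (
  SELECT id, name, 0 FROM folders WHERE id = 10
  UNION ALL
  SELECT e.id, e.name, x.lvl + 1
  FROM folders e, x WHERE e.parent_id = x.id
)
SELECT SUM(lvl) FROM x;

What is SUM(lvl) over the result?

6

Base: id=10 (lib) at lvl 0.
Iteration 1: rows with parent_id in {10} -> usr (id 11, lvl 1).
Iteration 2: rows with parent_id in {11} -> opt (id 14, lvl 2).
Iteration 3: rows with parent_id in {14} -> etc (id 16, lvl 3).
Iteration 4: no rows with parent_id in {16}; recursion stops.
SUM(lvl) = 0 + 1 + 2 + 3 = 6.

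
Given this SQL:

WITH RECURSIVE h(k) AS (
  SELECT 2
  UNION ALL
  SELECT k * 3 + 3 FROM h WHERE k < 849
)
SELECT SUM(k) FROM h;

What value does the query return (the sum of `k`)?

Base: k=2.
Iteration 1: 2 < 849 holds -> k = 2 * 3 + 3 = 9.
Iteration 2: 9 < 849 holds -> k = 9 * 3 + 3 = 30.
Iteration 3: 30 < 849 holds -> k = 30 * 3 + 3 = 93.
Iteration 4: 93 < 849 holds -> k = 93 * 3 + 3 = 282.
Iteration 5: 282 < 849 holds -> k = 282 * 3 + 3 = 849.
Iteration 6: 849 < 849 fails; recursion stops.
SUM(k) = 2 + 9 + 30 + 93 + 282 + 849 = 1265.

1265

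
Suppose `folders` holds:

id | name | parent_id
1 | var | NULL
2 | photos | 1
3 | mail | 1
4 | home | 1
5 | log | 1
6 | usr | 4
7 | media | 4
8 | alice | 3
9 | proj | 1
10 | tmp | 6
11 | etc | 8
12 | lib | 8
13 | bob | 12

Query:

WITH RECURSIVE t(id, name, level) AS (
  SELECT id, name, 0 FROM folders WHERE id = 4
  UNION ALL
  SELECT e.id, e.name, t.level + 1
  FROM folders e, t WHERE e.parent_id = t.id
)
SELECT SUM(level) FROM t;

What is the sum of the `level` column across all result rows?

4

Base: id=4 (home) at level 0.
Iteration 1: rows with parent_id in {4} -> usr (id 6, level 1), media (id 7, level 1).
Iteration 2: rows with parent_id in {6,7} -> tmp (id 10, level 2).
Iteration 3: no rows with parent_id in {10}; recursion stops.
SUM(level) = 0 + 1 + 1 + 2 = 4.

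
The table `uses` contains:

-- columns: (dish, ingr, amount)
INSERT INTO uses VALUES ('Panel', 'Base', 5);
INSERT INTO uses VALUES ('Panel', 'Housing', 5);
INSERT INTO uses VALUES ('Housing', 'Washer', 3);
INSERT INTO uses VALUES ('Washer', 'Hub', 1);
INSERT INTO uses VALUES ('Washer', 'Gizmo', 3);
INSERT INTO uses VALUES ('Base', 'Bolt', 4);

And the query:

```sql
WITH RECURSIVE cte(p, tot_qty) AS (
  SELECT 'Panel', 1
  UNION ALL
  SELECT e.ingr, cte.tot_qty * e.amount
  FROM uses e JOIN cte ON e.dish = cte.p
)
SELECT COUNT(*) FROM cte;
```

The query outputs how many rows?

7

Base: (Panel, tot_qty=1).
Iteration 1: components of {Panel} -> Base = 1*5 = 5, Housing = 1*5 = 5.
Iteration 2: components of {Base,Housing} -> Bolt = 5*4 = 20, Washer = 5*3 = 15.
Iteration 3: components of {Bolt,Washer} -> Gizmo = 15*3 = 45, Hub = 15*1 = 15.
Iteration 4: no further components; recursion stops.
Total rows emitted: 7.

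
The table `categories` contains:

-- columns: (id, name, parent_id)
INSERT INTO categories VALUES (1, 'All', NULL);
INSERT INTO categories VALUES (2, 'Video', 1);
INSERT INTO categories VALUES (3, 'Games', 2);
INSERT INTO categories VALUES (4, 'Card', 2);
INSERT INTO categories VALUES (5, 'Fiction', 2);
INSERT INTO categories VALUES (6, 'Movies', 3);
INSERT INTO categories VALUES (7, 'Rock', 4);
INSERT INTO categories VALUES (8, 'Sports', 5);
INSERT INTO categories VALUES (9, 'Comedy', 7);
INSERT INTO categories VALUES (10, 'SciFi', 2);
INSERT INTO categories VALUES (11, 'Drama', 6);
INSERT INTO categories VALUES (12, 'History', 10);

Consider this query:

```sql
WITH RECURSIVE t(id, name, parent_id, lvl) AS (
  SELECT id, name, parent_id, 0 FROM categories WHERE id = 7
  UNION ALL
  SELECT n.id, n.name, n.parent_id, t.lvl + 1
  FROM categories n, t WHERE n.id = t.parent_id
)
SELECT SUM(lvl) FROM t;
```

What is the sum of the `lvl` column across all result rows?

Base: id=7 (Rock), parent_id=4, lvl 0.
Iteration 1: join on id=4 -> Card (id 4, parent_id=2, lvl 1).
Iteration 2: join on id=2 -> Video (id 2, parent_id=1, lvl 2).
Iteration 3: join on id=1 -> All (id 1, parent_id=NULL, lvl 3).
Iteration 4: parent_id is NULL; no match; recursion stops.
SUM(lvl) = 0 + 1 + 2 + 3 = 6.

6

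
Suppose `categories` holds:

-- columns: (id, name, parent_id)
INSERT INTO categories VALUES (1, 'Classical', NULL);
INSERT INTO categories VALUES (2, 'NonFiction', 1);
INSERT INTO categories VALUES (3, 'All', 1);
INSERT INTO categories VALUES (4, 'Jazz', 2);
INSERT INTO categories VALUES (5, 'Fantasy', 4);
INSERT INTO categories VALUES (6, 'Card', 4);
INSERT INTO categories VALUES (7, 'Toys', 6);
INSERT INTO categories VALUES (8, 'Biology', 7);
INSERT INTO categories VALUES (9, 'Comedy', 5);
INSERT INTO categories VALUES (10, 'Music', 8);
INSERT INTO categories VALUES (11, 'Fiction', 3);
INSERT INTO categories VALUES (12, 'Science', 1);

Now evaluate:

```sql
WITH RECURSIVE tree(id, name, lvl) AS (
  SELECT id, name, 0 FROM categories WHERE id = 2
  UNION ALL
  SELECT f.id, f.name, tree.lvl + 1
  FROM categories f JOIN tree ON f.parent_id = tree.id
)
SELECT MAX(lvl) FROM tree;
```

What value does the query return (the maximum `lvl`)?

Base: id=2 (NonFiction) at lvl 0.
Iteration 1: rows with parent_id in {2} -> Jazz (id 4, lvl 1).
Iteration 2: rows with parent_id in {4} -> Fantasy (id 5, lvl 2), Card (id 6, lvl 2).
Iteration 3: rows with parent_id in {5,6} -> Toys (id 7, lvl 3), Comedy (id 9, lvl 3).
Iteration 4: rows with parent_id in {7,9} -> Biology (id 8, lvl 4).
Iteration 5: rows with parent_id in {8} -> Music (id 10, lvl 5).
Iteration 6: no rows with parent_id in {10}; recursion stops.
lvl values: 0, 1, 2, 2, 3, 3, 4, 5; the maximum is 5.

5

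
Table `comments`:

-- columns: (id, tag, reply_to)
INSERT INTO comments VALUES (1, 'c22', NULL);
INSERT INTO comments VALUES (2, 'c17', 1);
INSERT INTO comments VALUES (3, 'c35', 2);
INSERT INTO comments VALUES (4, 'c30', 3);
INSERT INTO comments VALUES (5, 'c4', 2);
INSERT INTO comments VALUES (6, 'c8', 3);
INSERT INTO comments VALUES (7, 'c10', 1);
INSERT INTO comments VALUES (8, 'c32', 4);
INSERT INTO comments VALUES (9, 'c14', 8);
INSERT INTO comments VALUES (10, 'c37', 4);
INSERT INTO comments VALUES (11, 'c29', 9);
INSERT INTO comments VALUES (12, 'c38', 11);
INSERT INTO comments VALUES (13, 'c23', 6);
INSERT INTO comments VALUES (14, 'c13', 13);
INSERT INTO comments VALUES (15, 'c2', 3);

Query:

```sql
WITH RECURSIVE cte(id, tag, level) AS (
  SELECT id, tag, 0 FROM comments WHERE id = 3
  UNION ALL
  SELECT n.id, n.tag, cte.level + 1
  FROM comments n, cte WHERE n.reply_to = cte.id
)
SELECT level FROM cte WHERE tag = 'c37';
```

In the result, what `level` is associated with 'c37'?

Base: id=3 (c35) at level 0.
Iteration 1: rows with reply_to in {3} -> c30 (id 4, level 1), c8 (id 6, level 1), c2 (id 15, level 1).
Iteration 2: rows with reply_to in {4,6,15} -> c32 (id 8, level 2), c37 (id 10, level 2), c23 (id 13, level 2).
Iteration 3: rows with reply_to in {8,10,13} -> c14 (id 9, level 3), c13 (id 14, level 3).
Iteration 4: rows with reply_to in {9,14} -> c29 (id 11, level 4).
Iteration 5: rows with reply_to in {11} -> c38 (id 12, level 5).
Iteration 6: no rows with reply_to in {12}; recursion stops.

2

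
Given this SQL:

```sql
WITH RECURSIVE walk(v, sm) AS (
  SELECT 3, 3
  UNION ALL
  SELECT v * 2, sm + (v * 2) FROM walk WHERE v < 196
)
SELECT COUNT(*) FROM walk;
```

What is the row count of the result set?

Base: v=3, sm=3.
Iteration 1: 3 < 196 holds -> v = 3 * 2 = 6, sm = 3 + 6 = 9.
Iteration 2: 6 < 196 holds -> v = 6 * 2 = 12, sm = 9 + 12 = 21.
Iteration 3: 12 < 196 holds -> v = 12 * 2 = 24, sm = 21 + 24 = 45.
Iteration 4: 24 < 196 holds -> v = 24 * 2 = 48, sm = 45 + 48 = 93.
Iteration 5: 48 < 196 holds -> v = 48 * 2 = 96, sm = 93 + 96 = 189.
Iteration 6: 96 < 196 holds -> v = 96 * 2 = 192, sm = 189 + 192 = 381.
Iteration 7: 192 < 196 holds -> v = 192 * 2 = 384, sm = 381 + 384 = 765.
Iteration 8: 384 < 196 fails; recursion stops.
Total rows emitted: 8.

8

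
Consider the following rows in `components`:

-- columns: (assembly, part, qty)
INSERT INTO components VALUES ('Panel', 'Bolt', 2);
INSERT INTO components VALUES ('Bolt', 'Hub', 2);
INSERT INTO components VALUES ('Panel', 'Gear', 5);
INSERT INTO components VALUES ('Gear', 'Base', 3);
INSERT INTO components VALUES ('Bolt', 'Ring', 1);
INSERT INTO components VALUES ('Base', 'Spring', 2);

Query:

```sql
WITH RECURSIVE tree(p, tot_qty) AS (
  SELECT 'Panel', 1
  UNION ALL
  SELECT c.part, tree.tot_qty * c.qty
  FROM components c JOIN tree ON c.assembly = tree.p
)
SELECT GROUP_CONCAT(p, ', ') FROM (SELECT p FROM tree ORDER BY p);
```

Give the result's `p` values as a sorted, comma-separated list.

Base: (Panel, tot_qty=1).
Iteration 1: components of {Panel} -> Bolt = 1*2 = 2, Gear = 1*5 = 5.
Iteration 2: components of {Bolt,Gear} -> Base = 5*3 = 15, Hub = 2*2 = 4, Ring = 2*1 = 2.
Iteration 3: components of {Base,Hub,Ring} -> Spring = 15*2 = 30.
Iteration 4: no further components; recursion stops.

Base, Bolt, Gear, Hub, Panel, Ring, Spring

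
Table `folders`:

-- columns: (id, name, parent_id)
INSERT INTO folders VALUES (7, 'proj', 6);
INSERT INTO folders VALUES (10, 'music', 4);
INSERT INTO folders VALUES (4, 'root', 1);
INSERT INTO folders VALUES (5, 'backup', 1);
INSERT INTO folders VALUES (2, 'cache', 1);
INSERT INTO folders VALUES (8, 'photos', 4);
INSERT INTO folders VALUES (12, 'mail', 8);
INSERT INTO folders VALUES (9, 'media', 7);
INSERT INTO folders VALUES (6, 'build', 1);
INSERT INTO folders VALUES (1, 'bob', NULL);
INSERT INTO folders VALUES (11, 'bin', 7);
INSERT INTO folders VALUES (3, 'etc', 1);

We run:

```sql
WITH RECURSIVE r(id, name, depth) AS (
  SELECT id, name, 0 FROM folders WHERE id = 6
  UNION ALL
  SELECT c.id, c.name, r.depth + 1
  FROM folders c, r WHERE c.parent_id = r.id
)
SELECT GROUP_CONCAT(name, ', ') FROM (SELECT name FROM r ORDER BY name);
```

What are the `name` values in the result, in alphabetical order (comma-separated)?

bin, build, media, proj

Base: id=6 (build) at depth 0.
Iteration 1: rows with parent_id in {6} -> proj (id 7, depth 1).
Iteration 2: rows with parent_id in {7} -> media (id 9, depth 2), bin (id 11, depth 2).
Iteration 3: no rows with parent_id in {9,11}; recursion stops.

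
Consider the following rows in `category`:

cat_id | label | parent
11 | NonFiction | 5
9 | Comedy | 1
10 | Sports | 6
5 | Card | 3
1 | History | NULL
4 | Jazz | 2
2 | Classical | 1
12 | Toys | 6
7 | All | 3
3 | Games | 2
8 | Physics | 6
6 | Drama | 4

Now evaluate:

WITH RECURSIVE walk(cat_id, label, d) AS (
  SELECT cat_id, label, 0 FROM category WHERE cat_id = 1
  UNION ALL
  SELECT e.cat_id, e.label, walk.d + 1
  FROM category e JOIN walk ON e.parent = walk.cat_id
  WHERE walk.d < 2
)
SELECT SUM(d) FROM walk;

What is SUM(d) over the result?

6

Base: cat_id=1 (History) at d 0.
Iteration 1: rows with parent in {1} -> Classical (id 2, d 1), Comedy (id 9, d 1).
Iteration 2: rows with parent in {2,9} -> Games (id 3, d 2), Jazz (id 4, d 2).
Iteration 3: d < 2 fails for all current rows; recursion stops.
SUM(d) = 0 + 1 + 1 + 2 + 2 = 6.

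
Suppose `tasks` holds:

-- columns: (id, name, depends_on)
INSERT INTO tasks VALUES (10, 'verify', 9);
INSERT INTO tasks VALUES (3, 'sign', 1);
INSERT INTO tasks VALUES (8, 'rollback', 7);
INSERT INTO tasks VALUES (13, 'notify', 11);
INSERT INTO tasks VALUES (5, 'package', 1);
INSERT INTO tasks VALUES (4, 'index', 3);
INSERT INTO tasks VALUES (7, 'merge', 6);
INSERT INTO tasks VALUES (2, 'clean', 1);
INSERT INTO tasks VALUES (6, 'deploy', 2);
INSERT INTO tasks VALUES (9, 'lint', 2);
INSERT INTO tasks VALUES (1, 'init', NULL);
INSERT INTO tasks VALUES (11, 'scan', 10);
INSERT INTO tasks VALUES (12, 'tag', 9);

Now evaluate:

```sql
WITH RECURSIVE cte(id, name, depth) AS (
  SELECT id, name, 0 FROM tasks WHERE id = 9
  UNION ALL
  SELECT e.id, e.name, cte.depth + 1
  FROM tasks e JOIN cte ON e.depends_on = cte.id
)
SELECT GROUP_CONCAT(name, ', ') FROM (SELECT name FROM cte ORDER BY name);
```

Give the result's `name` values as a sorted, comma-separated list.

Base: id=9 (lint) at depth 0.
Iteration 1: rows with depends_on in {9} -> verify (id 10, depth 1), tag (id 12, depth 1).
Iteration 2: rows with depends_on in {10,12} -> scan (id 11, depth 2).
Iteration 3: rows with depends_on in {11} -> notify (id 13, depth 3).
Iteration 4: no rows with depends_on in {13}; recursion stops.

lint, notify, scan, tag, verify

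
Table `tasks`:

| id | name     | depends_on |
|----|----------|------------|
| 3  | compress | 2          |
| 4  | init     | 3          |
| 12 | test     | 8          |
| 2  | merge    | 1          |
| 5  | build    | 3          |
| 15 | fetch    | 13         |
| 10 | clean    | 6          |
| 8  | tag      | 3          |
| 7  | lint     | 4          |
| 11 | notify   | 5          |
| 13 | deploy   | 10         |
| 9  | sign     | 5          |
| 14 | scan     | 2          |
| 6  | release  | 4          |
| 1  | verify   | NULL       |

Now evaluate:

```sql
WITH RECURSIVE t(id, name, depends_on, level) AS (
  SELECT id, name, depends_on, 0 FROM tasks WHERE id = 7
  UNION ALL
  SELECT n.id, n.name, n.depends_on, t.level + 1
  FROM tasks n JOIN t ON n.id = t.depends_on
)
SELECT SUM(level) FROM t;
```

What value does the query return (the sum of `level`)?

10

Base: id=7 (lint), depends_on=4, level 0.
Iteration 1: join on id=4 -> init (id 4, depends_on=3, level 1).
Iteration 2: join on id=3 -> compress (id 3, depends_on=2, level 2).
Iteration 3: join on id=2 -> merge (id 2, depends_on=1, level 3).
Iteration 4: join on id=1 -> verify (id 1, depends_on=NULL, level 4).
Iteration 5: depends_on is NULL; no match; recursion stops.
SUM(level) = 0 + 1 + 2 + 3 + 4 = 10.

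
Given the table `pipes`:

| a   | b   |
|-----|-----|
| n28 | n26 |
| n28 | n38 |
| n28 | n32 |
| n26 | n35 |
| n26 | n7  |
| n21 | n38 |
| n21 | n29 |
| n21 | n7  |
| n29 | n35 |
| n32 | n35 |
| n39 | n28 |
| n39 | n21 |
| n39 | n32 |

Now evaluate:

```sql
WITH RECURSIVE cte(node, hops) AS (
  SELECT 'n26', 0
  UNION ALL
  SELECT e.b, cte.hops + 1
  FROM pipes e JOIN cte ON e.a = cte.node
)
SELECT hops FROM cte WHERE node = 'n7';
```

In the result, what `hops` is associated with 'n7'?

Base: (n26, hops=0).
Iteration 1: edges from {n26} -> (n35, hops=1), (n7, hops=1).
Iteration 2: no outgoing edges from {n35,n7}; recursion stops.

1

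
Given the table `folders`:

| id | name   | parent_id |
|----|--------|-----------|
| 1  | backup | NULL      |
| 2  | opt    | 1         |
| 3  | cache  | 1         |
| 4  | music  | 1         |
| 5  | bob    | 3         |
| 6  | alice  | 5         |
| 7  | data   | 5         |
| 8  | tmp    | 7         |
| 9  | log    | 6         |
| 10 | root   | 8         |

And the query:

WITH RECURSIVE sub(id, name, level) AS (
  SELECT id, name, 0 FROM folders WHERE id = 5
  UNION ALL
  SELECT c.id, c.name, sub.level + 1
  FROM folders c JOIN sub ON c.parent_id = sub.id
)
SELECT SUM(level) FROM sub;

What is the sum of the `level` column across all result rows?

9

Base: id=5 (bob) at level 0.
Iteration 1: rows with parent_id in {5} -> alice (id 6, level 1), data (id 7, level 1).
Iteration 2: rows with parent_id in {6,7} -> tmp (id 8, level 2), log (id 9, level 2).
Iteration 3: rows with parent_id in {8,9} -> root (id 10, level 3).
Iteration 4: no rows with parent_id in {10}; recursion stops.
SUM(level) = 0 + 1 + 1 + 2 + 2 + 3 = 9.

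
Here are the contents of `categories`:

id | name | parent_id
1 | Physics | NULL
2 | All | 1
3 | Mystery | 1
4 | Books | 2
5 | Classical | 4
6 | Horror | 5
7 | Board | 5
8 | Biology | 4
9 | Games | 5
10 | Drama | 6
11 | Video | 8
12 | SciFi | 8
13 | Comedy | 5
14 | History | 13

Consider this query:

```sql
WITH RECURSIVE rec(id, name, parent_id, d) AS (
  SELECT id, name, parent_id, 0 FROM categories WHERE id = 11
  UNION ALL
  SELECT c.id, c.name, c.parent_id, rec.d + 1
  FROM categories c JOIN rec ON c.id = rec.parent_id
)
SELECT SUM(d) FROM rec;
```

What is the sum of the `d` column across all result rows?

10

Base: id=11 (Video), parent_id=8, d 0.
Iteration 1: join on id=8 -> Biology (id 8, parent_id=4, d 1).
Iteration 2: join on id=4 -> Books (id 4, parent_id=2, d 2).
Iteration 3: join on id=2 -> All (id 2, parent_id=1, d 3).
Iteration 4: join on id=1 -> Physics (id 1, parent_id=NULL, d 4).
Iteration 5: parent_id is NULL; no match; recursion stops.
SUM(d) = 0 + 1 + 2 + 3 + 4 = 10.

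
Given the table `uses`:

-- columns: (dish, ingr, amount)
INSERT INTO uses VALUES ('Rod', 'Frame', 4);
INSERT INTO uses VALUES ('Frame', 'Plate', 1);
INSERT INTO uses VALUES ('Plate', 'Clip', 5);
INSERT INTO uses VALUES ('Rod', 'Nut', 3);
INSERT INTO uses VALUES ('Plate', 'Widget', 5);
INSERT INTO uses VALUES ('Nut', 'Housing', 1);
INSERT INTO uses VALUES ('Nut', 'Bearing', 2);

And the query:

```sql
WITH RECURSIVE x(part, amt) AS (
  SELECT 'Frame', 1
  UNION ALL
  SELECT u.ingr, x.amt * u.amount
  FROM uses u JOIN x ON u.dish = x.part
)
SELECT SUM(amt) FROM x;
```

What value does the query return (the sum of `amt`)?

Base: (Frame, amt=1).
Iteration 1: components of {Frame} -> Plate = 1*1 = 1.
Iteration 2: components of {Plate} -> Clip = 1*5 = 5, Widget = 1*5 = 5.
Iteration 3: no further components; recursion stops.
SUM(amt) = 1 + 1 + 5 + 5 = 12.

12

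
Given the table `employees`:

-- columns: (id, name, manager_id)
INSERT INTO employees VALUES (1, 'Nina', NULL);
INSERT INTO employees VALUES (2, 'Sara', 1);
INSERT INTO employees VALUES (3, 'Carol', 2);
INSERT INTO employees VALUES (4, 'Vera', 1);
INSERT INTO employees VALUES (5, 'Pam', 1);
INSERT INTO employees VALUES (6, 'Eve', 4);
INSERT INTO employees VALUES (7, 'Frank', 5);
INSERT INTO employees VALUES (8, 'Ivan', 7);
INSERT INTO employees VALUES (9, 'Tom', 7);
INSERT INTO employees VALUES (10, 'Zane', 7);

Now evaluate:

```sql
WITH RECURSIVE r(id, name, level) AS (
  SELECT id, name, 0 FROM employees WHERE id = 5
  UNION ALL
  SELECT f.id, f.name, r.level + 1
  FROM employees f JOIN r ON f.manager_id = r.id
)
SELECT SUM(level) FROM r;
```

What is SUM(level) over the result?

Base: id=5 (Pam) at level 0.
Iteration 1: rows with manager_id in {5} -> Frank (id 7, level 1).
Iteration 2: rows with manager_id in {7} -> Ivan (id 8, level 2), Tom (id 9, level 2), Zane (id 10, level 2).
Iteration 3: no rows with manager_id in {8,9,10}; recursion stops.
SUM(level) = 0 + 1 + 2 + 2 + 2 = 7.

7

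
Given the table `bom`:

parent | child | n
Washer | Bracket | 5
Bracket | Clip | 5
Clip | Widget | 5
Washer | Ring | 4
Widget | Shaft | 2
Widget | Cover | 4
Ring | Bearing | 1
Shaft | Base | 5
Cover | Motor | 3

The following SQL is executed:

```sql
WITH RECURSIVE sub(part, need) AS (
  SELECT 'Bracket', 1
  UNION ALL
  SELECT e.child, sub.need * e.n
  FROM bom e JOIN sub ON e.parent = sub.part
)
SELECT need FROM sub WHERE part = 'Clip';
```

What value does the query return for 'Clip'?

Base: (Bracket, need=1).
Iteration 1: components of {Bracket} -> Clip = 1*5 = 5.
Iteration 2: components of {Clip} -> Widget = 5*5 = 25.
Iteration 3: components of {Widget} -> Cover = 25*4 = 100, Shaft = 25*2 = 50.
Iteration 4: components of {Cover,Shaft} -> Base = 50*5 = 250, Motor = 100*3 = 300.
Iteration 5: no further components; recursion stops.

5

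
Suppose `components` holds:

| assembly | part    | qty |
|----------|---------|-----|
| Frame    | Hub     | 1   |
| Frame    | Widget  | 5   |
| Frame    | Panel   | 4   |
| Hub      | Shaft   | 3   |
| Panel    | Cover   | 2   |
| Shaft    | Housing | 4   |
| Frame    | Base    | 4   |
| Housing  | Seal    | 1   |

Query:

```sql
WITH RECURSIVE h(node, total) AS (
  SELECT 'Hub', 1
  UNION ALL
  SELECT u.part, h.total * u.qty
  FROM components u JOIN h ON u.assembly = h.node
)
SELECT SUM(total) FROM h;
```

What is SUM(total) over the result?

28

Base: (Hub, total=1).
Iteration 1: components of {Hub} -> Shaft = 1*3 = 3.
Iteration 2: components of {Shaft} -> Housing = 3*4 = 12.
Iteration 3: components of {Housing} -> Seal = 12*1 = 12.
Iteration 4: no further components; recursion stops.
SUM(total) = 1 + 3 + 12 + 12 = 28.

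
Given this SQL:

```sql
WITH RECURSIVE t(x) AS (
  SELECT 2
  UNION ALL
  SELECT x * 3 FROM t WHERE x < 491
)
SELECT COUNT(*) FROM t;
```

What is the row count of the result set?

Base: x=2.
Iteration 1: 2 < 491 holds -> x = 2 * 3 = 6.
Iteration 2: 6 < 491 holds -> x = 6 * 3 = 18.
Iteration 3: 18 < 491 holds -> x = 18 * 3 = 54.
Iteration 4: 54 < 491 holds -> x = 54 * 3 = 162.
Iteration 5: 162 < 491 holds -> x = 162 * 3 = 486.
Iteration 6: 486 < 491 holds -> x = 486 * 3 = 1458.
Iteration 7: 1458 < 491 fails; recursion stops.
Total rows emitted: 7.

7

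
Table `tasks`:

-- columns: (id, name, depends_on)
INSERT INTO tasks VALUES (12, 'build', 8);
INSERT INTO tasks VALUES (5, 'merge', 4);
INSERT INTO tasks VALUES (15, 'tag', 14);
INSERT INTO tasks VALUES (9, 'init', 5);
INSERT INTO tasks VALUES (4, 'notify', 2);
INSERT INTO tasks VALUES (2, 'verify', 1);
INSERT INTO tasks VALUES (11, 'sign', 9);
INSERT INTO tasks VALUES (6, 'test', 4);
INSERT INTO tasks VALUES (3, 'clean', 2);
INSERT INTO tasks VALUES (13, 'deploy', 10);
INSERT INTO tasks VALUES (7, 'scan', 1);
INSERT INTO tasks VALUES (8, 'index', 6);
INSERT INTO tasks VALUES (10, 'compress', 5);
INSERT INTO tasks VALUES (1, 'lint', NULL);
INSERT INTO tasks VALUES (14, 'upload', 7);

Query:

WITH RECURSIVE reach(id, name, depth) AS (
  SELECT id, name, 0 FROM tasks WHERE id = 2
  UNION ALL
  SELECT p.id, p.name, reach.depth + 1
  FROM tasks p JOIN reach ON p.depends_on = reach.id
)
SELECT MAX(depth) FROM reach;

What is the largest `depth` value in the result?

4

Base: id=2 (verify) at depth 0.
Iteration 1: rows with depends_on in {2} -> clean (id 3, depth 1), notify (id 4, depth 1).
Iteration 2: rows with depends_on in {3,4} -> merge (id 5, depth 2), test (id 6, depth 2).
Iteration 3: rows with depends_on in {5,6} -> index (id 8, depth 3), init (id 9, depth 3), compress (id 10, depth 3).
Iteration 4: rows with depends_on in {8,9,10} -> sign (id 11, depth 4), build (id 12, depth 4), deploy (id 13, depth 4).
Iteration 5: no rows with depends_on in {11,12,13}; recursion stops.
depth values: 0, 1, 1, 2, 2, 3, 3, 3, 4, 4, 4; the maximum is 4.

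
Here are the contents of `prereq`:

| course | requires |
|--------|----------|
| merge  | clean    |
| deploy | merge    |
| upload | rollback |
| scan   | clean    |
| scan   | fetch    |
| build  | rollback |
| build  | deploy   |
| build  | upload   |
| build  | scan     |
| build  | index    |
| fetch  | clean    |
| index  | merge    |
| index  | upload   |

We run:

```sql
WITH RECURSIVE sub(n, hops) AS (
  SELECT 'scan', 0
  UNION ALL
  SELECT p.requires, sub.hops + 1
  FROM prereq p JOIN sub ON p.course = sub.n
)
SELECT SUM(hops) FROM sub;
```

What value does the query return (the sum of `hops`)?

Base: (scan, hops=0).
Iteration 1: edges from {scan} -> (clean, hops=1), (fetch, hops=1).
Iteration 2: edges from {clean,fetch} -> (clean, hops=2).
Iteration 3: no outgoing edges from {clean}; recursion stops.
SUM(hops) = 0 + 1 + 1 + 2 = 4.

4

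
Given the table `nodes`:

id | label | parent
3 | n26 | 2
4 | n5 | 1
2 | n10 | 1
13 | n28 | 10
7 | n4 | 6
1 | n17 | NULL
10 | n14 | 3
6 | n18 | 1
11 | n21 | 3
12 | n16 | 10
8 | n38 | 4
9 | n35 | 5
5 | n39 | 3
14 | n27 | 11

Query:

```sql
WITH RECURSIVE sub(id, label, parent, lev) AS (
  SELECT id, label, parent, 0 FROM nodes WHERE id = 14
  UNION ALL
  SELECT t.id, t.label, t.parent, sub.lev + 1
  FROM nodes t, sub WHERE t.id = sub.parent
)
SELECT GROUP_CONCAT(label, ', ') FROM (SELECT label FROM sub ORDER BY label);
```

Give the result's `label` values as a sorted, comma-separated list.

Base: id=14 (n27), parent=11, lev 0.
Iteration 1: join on id=11 -> n21 (id 11, parent=3, lev 1).
Iteration 2: join on id=3 -> n26 (id 3, parent=2, lev 2).
Iteration 3: join on id=2 -> n10 (id 2, parent=1, lev 3).
Iteration 4: join on id=1 -> n17 (id 1, parent=NULL, lev 4).
Iteration 5: parent is NULL; no match; recursion stops.

n10, n17, n21, n26, n27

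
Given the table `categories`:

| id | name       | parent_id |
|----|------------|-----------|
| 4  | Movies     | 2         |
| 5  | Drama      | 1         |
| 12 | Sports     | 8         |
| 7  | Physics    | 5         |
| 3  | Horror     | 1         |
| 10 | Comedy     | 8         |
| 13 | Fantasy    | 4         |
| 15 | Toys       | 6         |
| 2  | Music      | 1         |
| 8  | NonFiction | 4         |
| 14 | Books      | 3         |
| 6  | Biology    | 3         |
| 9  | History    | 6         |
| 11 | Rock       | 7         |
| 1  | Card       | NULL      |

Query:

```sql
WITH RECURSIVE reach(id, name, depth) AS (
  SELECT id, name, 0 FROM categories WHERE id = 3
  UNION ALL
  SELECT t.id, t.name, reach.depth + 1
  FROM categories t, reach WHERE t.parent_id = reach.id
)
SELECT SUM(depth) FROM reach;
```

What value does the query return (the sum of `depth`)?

6

Base: id=3 (Horror) at depth 0.
Iteration 1: rows with parent_id in {3} -> Biology (id 6, depth 1), Books (id 14, depth 1).
Iteration 2: rows with parent_id in {6,14} -> History (id 9, depth 2), Toys (id 15, depth 2).
Iteration 3: no rows with parent_id in {9,15}; recursion stops.
SUM(depth) = 0 + 1 + 1 + 2 + 2 = 6.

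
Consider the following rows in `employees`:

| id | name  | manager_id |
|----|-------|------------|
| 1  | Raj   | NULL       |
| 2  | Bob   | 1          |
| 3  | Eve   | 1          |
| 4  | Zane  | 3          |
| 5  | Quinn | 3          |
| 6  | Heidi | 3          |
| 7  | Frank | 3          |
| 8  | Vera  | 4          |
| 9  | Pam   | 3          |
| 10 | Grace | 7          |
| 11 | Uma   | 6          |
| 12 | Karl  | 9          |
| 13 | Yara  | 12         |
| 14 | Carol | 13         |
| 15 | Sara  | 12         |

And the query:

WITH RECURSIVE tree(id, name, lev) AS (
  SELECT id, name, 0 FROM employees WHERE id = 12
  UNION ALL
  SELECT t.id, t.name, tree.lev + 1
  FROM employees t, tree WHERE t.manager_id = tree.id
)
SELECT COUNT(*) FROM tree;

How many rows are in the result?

Base: id=12 (Karl) at lev 0.
Iteration 1: rows with manager_id in {12} -> Yara (id 13, lev 1), Sara (id 15, lev 1).
Iteration 2: rows with manager_id in {13,15} -> Carol (id 14, lev 2).
Iteration 3: no rows with manager_id in {14}; recursion stops.
Total rows emitted: 4.

4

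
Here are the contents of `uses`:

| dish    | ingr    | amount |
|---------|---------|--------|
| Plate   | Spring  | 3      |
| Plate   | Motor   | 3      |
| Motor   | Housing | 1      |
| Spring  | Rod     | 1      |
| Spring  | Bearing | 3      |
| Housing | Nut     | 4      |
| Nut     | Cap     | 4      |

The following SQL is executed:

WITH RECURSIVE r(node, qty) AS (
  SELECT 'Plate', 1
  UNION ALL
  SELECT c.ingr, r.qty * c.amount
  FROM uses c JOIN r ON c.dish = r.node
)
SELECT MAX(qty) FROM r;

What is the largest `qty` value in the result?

Base: (Plate, qty=1).
Iteration 1: components of {Plate} -> Motor = 1*3 = 3, Spring = 1*3 = 3.
Iteration 2: components of {Motor,Spring} -> Bearing = 3*3 = 9, Housing = 3*1 = 3, Rod = 3*1 = 3.
Iteration 3: components of {Bearing,Housing,Rod} -> Nut = 3*4 = 12.
Iteration 4: components of {Nut} -> Cap = 12*4 = 48.
Iteration 5: no further components; recursion stops.
qty values: 1, 3, 3, 3, 9, 3, 12, 48; the maximum is 48.

48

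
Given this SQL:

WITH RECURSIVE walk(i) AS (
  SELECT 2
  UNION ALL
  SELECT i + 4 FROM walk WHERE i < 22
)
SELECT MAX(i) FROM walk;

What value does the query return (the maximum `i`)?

Base: i=2.
Iteration 1: 2 < 22 holds -> i = 2 + 4 = 6.
Iteration 2: 6 < 22 holds -> i = 6 + 4 = 10.
Iteration 3: 10 < 22 holds -> i = 10 + 4 = 14.
Iteration 4: 14 < 22 holds -> i = 14 + 4 = 18.
Iteration 5: 18 < 22 holds -> i = 18 + 4 = 22.
Iteration 6: 22 < 22 fails; recursion stops.
i values: 2, 6, 10, 14, 18, 22; the maximum is 22.

22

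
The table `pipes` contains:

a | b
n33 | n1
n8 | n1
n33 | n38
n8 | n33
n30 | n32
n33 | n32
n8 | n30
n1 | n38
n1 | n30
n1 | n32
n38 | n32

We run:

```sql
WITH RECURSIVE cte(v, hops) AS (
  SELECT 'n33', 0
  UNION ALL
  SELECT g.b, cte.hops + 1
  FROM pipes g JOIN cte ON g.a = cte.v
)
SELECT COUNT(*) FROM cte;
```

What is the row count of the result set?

Base: (n33, hops=0).
Iteration 1: edges from {n33} -> (n1, hops=1), (n32, hops=1), (n38, hops=1).
Iteration 2: edges from {n1,n32,n38} -> (n30, hops=2), (n32, hops=2) x2, (n38, hops=2). [UNION ALL keeps all 4 new rows, including repeats]
Iteration 3: edges from {n30,n32,n38} -> (n32, hops=3) x2. [UNION ALL keeps all 2 new rows, including repeats]
Iteration 4: no outgoing edges from {n32}; recursion stops.
Total rows emitted: 10.

10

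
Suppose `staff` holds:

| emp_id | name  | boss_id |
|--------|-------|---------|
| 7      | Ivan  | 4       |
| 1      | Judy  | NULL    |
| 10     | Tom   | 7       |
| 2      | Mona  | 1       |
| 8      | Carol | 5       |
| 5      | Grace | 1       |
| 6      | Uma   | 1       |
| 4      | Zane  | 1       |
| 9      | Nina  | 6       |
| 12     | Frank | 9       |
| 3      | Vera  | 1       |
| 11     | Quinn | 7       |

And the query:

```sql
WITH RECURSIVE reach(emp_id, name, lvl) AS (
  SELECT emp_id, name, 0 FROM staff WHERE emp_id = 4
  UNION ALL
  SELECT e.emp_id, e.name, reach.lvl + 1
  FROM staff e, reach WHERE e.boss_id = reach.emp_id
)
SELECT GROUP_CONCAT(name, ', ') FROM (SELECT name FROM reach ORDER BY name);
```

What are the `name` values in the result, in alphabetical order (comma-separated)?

Ivan, Quinn, Tom, Zane

Base: emp_id=4 (Zane) at lvl 0.
Iteration 1: rows with boss_id in {4} -> Ivan (id 7, lvl 1).
Iteration 2: rows with boss_id in {7} -> Tom (id 10, lvl 2), Quinn (id 11, lvl 2).
Iteration 3: no rows with boss_id in {10,11}; recursion stops.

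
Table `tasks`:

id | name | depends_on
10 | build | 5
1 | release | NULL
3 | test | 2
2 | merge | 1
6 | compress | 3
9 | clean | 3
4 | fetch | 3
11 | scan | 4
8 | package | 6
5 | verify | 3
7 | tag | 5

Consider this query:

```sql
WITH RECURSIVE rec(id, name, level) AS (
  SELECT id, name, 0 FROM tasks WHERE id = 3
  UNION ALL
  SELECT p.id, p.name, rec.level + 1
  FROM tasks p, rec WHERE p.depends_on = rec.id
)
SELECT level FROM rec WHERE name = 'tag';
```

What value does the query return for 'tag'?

Base: id=3 (test) at level 0.
Iteration 1: rows with depends_on in {3} -> fetch (id 4, level 1), verify (id 5, level 1), compress (id 6, level 1), clean (id 9, level 1).
Iteration 2: rows with depends_on in {4,5,6,9} -> tag (id 7, level 2), package (id 8, level 2), build (id 10, level 2), scan (id 11, level 2).
Iteration 3: no rows with depends_on in {7,8,10,11}; recursion stops.

2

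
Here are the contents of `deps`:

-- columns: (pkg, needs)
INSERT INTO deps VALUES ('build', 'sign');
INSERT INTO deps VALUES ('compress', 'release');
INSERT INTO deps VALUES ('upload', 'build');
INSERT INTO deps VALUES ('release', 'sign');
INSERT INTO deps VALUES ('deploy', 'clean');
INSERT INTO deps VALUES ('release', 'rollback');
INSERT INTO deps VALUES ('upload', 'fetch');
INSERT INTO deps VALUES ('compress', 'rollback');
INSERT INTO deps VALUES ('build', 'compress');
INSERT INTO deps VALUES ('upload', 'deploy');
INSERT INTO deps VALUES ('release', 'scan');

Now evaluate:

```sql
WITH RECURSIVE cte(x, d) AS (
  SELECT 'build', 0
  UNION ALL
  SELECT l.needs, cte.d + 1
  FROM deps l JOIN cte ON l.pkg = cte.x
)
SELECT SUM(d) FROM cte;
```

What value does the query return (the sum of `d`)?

Base: (build, d=0).
Iteration 1: edges from {build} -> (compress, d=1), (sign, d=1).
Iteration 2: edges from {compress,sign} -> (release, d=2), (rollback, d=2).
Iteration 3: edges from {release,rollback} -> (rollback, d=3), (scan, d=3), (sign, d=3).
Iteration 4: no outgoing edges from {rollback,scan,sign}; recursion stops.
SUM(d) = 0 + 1 + 1 + 2 + 2 + 3 + 3 + 3 = 15.

15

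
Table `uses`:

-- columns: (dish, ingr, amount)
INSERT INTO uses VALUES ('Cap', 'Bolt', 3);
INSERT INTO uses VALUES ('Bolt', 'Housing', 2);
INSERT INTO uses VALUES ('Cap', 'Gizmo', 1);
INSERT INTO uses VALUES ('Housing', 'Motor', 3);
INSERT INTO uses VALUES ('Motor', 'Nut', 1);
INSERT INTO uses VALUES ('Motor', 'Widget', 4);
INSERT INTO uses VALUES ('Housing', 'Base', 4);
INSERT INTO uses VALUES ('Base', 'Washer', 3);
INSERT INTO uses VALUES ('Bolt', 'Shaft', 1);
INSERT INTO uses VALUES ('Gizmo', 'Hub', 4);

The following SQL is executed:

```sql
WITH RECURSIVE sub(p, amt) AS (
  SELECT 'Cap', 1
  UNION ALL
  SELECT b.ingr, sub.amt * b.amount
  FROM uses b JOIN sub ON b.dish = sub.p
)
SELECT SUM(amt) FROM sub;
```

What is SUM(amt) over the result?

222

Base: (Cap, amt=1).
Iteration 1: components of {Cap} -> Bolt = 1*3 = 3, Gizmo = 1*1 = 1.
Iteration 2: components of {Bolt,Gizmo} -> Housing = 3*2 = 6, Hub = 1*4 = 4, Shaft = 3*1 = 3.
Iteration 3: components of {Housing,Hub,Shaft} -> Base = 6*4 = 24, Motor = 6*3 = 18.
Iteration 4: components of {Base,Motor} -> Nut = 18*1 = 18, Washer = 24*3 = 72, Widget = 18*4 = 72.
Iteration 5: no further components; recursion stops.
SUM(amt) = 1 + 3 + 1 + 6 + 3 + 4 + 18 + 24 + 18 + 72 + 72 = 222.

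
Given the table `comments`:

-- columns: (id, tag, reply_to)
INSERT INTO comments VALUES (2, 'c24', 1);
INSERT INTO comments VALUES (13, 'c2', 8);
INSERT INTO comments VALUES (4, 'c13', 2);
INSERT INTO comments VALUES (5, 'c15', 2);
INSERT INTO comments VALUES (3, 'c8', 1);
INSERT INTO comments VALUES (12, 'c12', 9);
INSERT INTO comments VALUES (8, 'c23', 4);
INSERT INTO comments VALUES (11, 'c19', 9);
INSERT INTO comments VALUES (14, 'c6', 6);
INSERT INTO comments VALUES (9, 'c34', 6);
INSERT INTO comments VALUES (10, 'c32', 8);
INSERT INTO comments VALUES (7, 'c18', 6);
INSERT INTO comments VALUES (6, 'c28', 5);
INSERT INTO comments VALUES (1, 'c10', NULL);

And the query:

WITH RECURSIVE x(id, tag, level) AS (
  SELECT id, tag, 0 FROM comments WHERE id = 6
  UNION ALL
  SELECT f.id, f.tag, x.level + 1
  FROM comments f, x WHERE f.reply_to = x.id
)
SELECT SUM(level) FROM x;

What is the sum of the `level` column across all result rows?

Base: id=6 (c28) at level 0.
Iteration 1: rows with reply_to in {6} -> c18 (id 7, level 1), c34 (id 9, level 1), c6 (id 14, level 1).
Iteration 2: rows with reply_to in {7,9,14} -> c19 (id 11, level 2), c12 (id 12, level 2).
Iteration 3: no rows with reply_to in {11,12}; recursion stops.
SUM(level) = 0 + 1 + 1 + 1 + 2 + 2 = 7.

7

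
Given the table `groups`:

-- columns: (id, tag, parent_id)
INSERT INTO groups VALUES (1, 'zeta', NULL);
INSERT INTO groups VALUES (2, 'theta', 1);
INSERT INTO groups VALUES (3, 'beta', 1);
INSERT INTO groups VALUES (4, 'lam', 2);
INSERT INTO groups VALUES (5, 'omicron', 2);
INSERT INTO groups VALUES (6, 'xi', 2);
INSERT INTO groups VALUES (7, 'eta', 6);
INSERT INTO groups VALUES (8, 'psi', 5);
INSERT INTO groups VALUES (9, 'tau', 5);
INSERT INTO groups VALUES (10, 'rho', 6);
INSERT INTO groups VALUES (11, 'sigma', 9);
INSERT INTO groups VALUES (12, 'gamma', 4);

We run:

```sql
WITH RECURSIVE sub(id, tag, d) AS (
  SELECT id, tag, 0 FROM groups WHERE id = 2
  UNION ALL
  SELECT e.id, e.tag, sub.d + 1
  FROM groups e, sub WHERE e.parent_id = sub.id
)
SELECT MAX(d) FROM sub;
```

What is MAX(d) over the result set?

3

Base: id=2 (theta) at d 0.
Iteration 1: rows with parent_id in {2} -> lam (id 4, d 1), omicron (id 5, d 1), xi (id 6, d 1).
Iteration 2: rows with parent_id in {4,5,6} -> eta (id 7, d 2), psi (id 8, d 2), tau (id 9, d 2), rho (id 10, d 2), gamma (id 12, d 2).
Iteration 3: rows with parent_id in {7,8,9,10,12} -> sigma (id 11, d 3).
Iteration 4: no rows with parent_id in {11}; recursion stops.
d values: 0, 1, 1, 1, 2, 2, 2, 2, 2, 3; the maximum is 3.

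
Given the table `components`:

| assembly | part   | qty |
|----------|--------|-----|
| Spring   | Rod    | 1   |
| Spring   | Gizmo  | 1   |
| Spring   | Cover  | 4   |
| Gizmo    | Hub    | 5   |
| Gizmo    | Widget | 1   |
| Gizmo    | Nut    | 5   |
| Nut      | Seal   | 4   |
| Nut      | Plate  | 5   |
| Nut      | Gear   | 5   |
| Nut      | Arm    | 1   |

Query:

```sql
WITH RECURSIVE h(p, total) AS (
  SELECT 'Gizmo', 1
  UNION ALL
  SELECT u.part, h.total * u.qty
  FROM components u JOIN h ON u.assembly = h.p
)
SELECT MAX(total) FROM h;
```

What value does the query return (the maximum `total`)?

25

Base: (Gizmo, total=1).
Iteration 1: components of {Gizmo} -> Hub = 1*5 = 5, Nut = 1*5 = 5, Widget = 1*1 = 1.
Iteration 2: components of {Hub,Nut,Widget} -> Arm = 5*1 = 5, Gear = 5*5 = 25, Plate = 5*5 = 25, Seal = 5*4 = 20.
Iteration 3: no further components; recursion stops.
total values: 1, 5, 1, 5, 20, 25, 25, 5; the maximum is 25.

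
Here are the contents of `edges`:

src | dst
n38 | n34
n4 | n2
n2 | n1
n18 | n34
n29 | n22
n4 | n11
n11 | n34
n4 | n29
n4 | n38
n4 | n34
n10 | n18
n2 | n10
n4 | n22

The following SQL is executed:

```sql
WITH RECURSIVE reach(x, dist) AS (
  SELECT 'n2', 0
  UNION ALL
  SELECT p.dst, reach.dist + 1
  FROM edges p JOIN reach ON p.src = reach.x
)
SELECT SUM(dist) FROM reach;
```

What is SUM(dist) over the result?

7

Base: (n2, dist=0).
Iteration 1: edges from {n2} -> (n1, dist=1), (n10, dist=1).
Iteration 2: edges from {n1,n10} -> (n18, dist=2).
Iteration 3: edges from {n18} -> (n34, dist=3).
Iteration 4: no outgoing edges from {n34}; recursion stops.
SUM(dist) = 0 + 1 + 1 + 2 + 3 = 7.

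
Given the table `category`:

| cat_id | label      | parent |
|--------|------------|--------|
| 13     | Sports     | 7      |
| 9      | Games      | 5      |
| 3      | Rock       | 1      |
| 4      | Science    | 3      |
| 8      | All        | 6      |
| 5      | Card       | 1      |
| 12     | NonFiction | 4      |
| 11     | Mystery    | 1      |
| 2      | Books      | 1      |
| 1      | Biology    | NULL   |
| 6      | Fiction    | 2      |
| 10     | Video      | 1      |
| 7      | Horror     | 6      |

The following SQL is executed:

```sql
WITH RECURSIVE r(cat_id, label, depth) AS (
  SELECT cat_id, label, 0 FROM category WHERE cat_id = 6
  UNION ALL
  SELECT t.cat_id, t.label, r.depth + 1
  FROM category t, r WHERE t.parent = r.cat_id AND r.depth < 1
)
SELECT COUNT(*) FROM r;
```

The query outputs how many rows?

3

Base: cat_id=6 (Fiction) at depth 0.
Iteration 1: rows with parent in {6} -> Horror (id 7, depth 1), All (id 8, depth 1).
Iteration 2: depth < 1 fails for all current rows; recursion stops.
Total rows emitted: 3.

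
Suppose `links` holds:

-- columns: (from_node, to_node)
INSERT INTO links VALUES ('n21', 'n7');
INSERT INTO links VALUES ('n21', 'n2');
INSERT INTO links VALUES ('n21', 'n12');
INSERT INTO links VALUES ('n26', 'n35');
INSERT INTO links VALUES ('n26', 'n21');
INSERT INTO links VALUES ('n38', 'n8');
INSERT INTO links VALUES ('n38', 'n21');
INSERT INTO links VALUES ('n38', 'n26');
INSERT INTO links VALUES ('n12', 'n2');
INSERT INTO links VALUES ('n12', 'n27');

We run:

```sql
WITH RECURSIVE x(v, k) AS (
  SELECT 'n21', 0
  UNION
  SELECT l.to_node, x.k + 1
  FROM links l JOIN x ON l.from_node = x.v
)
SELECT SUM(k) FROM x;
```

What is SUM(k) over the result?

Base: (n21, k=0).
Iteration 1: edges from {n21} -> (n12, k=1), (n2, k=1), (n7, k=1).
Iteration 2: edges from {n12,n2,n7} -> (n2, k=2), (n27, k=2).
Iteration 3: no outgoing edges from {n2,n27}; recursion stops.
SUM(k) = 0 + 1 + 1 + 1 + 2 + 2 = 7.

7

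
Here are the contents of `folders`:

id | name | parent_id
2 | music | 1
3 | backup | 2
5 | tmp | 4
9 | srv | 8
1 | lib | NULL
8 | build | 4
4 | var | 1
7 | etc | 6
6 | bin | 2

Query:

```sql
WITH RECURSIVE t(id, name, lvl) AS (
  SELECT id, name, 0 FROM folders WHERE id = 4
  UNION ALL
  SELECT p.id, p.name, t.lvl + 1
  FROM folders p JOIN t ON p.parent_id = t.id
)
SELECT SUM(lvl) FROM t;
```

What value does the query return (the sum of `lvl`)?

Base: id=4 (var) at lvl 0.
Iteration 1: rows with parent_id in {4} -> tmp (id 5, lvl 1), build (id 8, lvl 1).
Iteration 2: rows with parent_id in {5,8} -> srv (id 9, lvl 2).
Iteration 3: no rows with parent_id in {9}; recursion stops.
SUM(lvl) = 0 + 1 + 1 + 2 = 4.

4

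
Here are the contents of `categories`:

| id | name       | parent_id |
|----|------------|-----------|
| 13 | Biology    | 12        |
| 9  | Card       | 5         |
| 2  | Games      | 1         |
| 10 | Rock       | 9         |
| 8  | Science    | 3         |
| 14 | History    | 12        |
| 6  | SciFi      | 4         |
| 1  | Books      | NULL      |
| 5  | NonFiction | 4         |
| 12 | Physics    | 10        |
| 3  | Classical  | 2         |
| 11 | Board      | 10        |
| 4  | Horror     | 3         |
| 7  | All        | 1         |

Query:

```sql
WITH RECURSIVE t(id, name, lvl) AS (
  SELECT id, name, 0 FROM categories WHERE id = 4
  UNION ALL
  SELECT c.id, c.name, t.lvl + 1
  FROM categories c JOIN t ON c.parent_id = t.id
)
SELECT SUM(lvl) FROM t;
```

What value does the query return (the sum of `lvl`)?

Base: id=4 (Horror) at lvl 0.
Iteration 1: rows with parent_id in {4} -> NonFiction (id 5, lvl 1), SciFi (id 6, lvl 1).
Iteration 2: rows with parent_id in {5,6} -> Card (id 9, lvl 2).
Iteration 3: rows with parent_id in {9} -> Rock (id 10, lvl 3).
Iteration 4: rows with parent_id in {10} -> Board (id 11, lvl 4), Physics (id 12, lvl 4).
Iteration 5: rows with parent_id in {11,12} -> Biology (id 13, lvl 5), History (id 14, lvl 5).
Iteration 6: no rows with parent_id in {13,14}; recursion stops.
SUM(lvl) = 0 + 1 + 1 + 2 + 3 + 4 + 4 + 5 + 5 = 25.

25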